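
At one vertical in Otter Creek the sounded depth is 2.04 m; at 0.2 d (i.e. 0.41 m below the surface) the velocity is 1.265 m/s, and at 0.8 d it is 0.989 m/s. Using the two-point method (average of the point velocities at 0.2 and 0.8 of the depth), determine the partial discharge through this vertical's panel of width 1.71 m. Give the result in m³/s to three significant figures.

3.93 m³/s

v̄ = (1.265 + 0.989) / 2 = 1.127 m/s
q = v̄ × d × w = 1.127 × 2.04 × 1.71 = 3.931 m³/s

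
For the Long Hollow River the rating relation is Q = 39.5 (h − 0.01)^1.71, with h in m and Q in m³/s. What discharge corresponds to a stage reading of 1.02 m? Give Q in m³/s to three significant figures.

Q = 39.5 × (1.02 − 0.01)^1.71 = 39.5 × 1.01^1.71 = 40.18 m³/s

40.2 m³/s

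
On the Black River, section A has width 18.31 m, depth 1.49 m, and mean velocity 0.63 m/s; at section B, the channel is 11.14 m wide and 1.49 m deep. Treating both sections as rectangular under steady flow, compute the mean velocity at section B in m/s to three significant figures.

1.04 m/s

Q = A₁V₁ = (18.31×1.49) × 0.63 = 17.19 m³/s
A₂ = 11.14 × 1.49 = 16.60 m²
V₂ = Q/A₂ = 17.19/16.60 = 1.035 m/s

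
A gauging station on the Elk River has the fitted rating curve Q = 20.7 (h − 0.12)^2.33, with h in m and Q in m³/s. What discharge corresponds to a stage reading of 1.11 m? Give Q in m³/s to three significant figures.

Q = 20.7 × (1.11 − 0.12)^2.33 = 20.7 × 0.99^2.33 = 20.22 m³/s

20.2 m³/s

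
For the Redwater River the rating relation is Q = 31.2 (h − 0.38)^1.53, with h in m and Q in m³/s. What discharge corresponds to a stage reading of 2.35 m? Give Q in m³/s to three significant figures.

88.0 m³/s

Q = 31.2 × (2.35 − 0.38)^1.53 = 31.2 × 1.97^1.53 = 88.04 m³/s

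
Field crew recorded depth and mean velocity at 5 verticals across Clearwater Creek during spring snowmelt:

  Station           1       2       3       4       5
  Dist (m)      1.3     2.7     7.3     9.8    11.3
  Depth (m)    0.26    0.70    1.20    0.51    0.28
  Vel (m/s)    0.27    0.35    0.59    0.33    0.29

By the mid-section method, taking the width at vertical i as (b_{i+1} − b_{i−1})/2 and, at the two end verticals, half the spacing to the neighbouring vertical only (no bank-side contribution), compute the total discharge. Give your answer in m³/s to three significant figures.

3.70 m³/s

w_1 = (2.7 − 1.3)/2 = 0.7 m; q_1 = 0.27 × 0.26 × 0.7 = 0.04914 m³/s
w_2 = (7.3 − 1.3)/2 = 3 m; q_2 = 0.35 × 0.70 × 3 = 0.7350 m³/s
w_3 = (9.8 − 2.7)/2 = 3.55 m; q_3 = 0.59 × 1.20 × 3.55 = 2.513 m³/s
w_4 = (11.3 − 7.3)/2 = 2 m; q_4 = 0.33 × 0.51 × 2 = 0.3366 m³/s
w_5 = (11.3 − 9.8)/2 = 0.75 m; q_5 = 0.29 × 0.28 × 0.75 = 0.06090 m³/s
Q = Σ qᵢ = 3.695 m³/s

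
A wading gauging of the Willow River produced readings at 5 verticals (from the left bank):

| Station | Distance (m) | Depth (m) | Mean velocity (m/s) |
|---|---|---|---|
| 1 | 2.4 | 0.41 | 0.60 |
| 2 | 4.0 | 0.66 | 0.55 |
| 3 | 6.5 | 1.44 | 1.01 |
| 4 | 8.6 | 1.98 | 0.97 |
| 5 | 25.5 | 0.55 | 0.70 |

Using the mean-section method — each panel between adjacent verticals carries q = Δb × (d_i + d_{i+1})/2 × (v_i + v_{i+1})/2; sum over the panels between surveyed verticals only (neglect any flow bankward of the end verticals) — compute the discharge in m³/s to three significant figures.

23.9 m³/s

Panel 1-2: Δb = 1.6 m, d̄ = (0.41+0.66)/2 = 0.535, v̄ = (0.60+0.55)/2 = 0.575 → q = 1.6×0.535×0.575 = 0.4922 m³/s
Panel 2-3: Δb = 2.5 m, d̄ = (0.66+1.44)/2 = 1.05, v̄ = (0.55+1.01)/2 = 0.78 → q = 2.5×1.05×0.78 = 2.048 m³/s
Panel 3-4: Δb = 2.1 m, d̄ = (1.44+1.98)/2 = 1.71, v̄ = (1.01+0.97)/2 = 0.99 → q = 2.1×1.71×0.99 = 3.555 m³/s
Panel 4-5: Δb = 16.9 m, d̄ = (1.98+0.55)/2 = 1.265, v̄ = (0.97+0.70)/2 = 0.835 → q = 16.9×1.265×0.835 = 17.85 m³/s
Q = Σ q = 23.95 m³/s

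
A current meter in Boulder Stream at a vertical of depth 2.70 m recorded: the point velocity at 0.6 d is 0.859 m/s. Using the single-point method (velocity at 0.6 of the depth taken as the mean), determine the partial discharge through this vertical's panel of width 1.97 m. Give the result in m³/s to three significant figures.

4.57 m³/s

v̄ = v₀.₆ = 0.859 m/s
q = v̄ × d × w = 0.8590 × 2.70 × 1.97 = 4.569 m³/s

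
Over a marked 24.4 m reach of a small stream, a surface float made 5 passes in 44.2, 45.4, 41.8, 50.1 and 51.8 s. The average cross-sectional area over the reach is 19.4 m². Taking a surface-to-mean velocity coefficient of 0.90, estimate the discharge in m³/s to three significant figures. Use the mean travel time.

t̄ = (44.2 + 45.4 + 41.8 + 50.1 + 51.8) / 5 = 46.66 s
v_surface = L / t̄ = 24.4 / 46.66 = 0.5229 m/s
v_mean = 0.90 × 0.5229 = 0.4706 m/s
Q = A × v_mean = 19.4 × 0.4706 = 9.130 m³/s

9.13 m³/s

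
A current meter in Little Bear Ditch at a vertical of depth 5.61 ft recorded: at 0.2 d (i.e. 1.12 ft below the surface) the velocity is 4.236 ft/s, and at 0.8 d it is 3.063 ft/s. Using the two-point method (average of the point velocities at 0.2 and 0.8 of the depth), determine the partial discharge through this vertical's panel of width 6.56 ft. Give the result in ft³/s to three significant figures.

134 ft³/s

v̄ = (4.236 + 3.063) / 2 = 3.650 ft/s
q = v̄ × d × w = 3.650 × 5.61 × 6.56 = 134.3 ft³/s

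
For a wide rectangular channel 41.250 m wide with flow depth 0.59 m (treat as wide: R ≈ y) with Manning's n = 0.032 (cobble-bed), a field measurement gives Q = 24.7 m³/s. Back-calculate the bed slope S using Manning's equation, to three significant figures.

A = b·y = 41.250 × 0.59 = 24.34 m²
Wide channel: R ≈ y = 0.59 m
S = (Q·n / (1·A·R^(2/3)))² = (24.7×0.032 / (1×24.34×0.7035))² = 0.002131

0.00213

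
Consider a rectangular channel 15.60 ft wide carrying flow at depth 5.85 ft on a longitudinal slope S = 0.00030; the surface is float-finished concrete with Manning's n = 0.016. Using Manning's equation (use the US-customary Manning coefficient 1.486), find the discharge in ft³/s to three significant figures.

A = b·y = 15.60 × 5.85 = 91.26 ft²
P = b + 2y = 15.60 + 2×5.85 = 27.30 ft
R = A/P = 91.26/27.30 = 3.343 ft
Q = (1.486/n)·A·R^(2/3)·S^(1/2) = (1.486/0.016) × 91.26 × 3.343^(2/3) × 0.00030^(1/2) = 328.2 ft³/s

328 ft³/s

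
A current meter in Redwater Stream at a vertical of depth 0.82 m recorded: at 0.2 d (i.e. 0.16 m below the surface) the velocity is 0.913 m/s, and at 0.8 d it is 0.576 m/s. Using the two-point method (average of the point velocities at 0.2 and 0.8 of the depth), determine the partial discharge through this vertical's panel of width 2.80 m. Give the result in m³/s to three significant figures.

1.71 m³/s

v̄ = (0.913 + 0.576) / 2 = 0.7445 m/s
q = v̄ × d × w = 0.7445 × 0.82 × 2.80 = 1.709 m³/s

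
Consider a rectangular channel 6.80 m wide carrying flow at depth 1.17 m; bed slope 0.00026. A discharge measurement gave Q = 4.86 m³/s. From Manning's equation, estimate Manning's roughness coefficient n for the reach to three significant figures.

0.0241

A = b·y = 6.80 × 1.17 = 7.956 m²
P = b + 2y = 6.80 + 2×1.17 = 9.140 m
R = A/P = 7.956/9.140 = 0.8705 m
n = (1/Q)·A·R^(2/3)·S^(1/2) = (1/4.86) × 7.956 × 0.9117 × 0.01612 = 0.02406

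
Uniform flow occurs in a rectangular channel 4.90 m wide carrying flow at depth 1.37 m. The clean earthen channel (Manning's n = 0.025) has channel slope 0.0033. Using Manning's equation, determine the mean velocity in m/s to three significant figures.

2.11 m/s

A = b·y = 4.90 × 1.37 = 6.713 m²
P = b + 2y = 4.90 + 2×1.37 = 7.640 m
R = A/P = 6.713/7.640 = 0.8787 m
Q = (1/n)·A·R^(2/3)·S^(1/2) = (1/0.025) × 6.713 × 0.8787^(2/3) × 0.0033^(1/2) = 14.15 m³/s
V = Q/A = 14.15/6.713 = 2.108 m/s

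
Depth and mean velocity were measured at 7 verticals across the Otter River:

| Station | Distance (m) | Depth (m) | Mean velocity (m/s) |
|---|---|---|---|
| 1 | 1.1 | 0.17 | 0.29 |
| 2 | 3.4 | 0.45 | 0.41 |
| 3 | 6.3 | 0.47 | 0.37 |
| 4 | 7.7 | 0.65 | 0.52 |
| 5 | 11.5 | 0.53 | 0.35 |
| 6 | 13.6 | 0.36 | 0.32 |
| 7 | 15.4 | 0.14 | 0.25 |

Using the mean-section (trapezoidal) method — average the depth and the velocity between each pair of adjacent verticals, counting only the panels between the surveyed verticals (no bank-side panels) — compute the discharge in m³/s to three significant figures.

Panel 1-2: Δb = 2.3 m, d̄ = (0.17+0.45)/2 = 0.31, v̄ = (0.29+0.41)/2 = 0.35 → q = 2.3×0.31×0.35 = 0.2496 m³/s
Panel 2-3: Δb = 2.9 m, d̄ = (0.45+0.47)/2 = 0.46, v̄ = (0.41+0.37)/2 = 0.39 → q = 2.9×0.46×0.39 = 0.5203 m³/s
Panel 3-4: Δb = 1.4 m, d̄ = (0.47+0.65)/2 = 0.56, v̄ = (0.37+0.52)/2 = 0.445 → q = 1.4×0.56×0.445 = 0.3489 m³/s
Panel 4-5: Δb = 3.8 m, d̄ = (0.65+0.53)/2 = 0.59, v̄ = (0.52+0.35)/2 = 0.435 → q = 3.8×0.59×0.435 = 0.9753 m³/s
Panel 5-6: Δb = 2.1 m, d̄ = (0.53+0.36)/2 = 0.445, v̄ = (0.35+0.32)/2 = 0.335 → q = 2.1×0.445×0.335 = 0.3131 m³/s
Panel 6-7: Δb = 1.8 m, d̄ = (0.36+0.14)/2 = 0.25, v̄ = (0.32+0.25)/2 = 0.285 → q = 1.8×0.25×0.285 = 0.1283 m³/s
Q = Σ q = 2.535 m³/s

2.54 m³/s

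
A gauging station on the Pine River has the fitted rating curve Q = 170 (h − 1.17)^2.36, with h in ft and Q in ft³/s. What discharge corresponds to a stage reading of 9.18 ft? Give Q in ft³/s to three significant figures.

Q = 170 × (9.18 − 1.17)^2.36 = 170 × 8.01^2.36 = 23070 ft³/s

23100 ft³/s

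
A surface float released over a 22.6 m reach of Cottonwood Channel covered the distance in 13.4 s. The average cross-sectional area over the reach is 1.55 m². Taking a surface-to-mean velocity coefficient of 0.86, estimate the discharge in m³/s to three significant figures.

v_surface = L / t̄ = 22.6 / 13.4 = 1.687 m/s
v_mean = 0.86 × 1.687 = 1.450 m/s
Q = A × v_mean = 1.55 × 1.450 = 2.248 m³/s

2.25 m³/s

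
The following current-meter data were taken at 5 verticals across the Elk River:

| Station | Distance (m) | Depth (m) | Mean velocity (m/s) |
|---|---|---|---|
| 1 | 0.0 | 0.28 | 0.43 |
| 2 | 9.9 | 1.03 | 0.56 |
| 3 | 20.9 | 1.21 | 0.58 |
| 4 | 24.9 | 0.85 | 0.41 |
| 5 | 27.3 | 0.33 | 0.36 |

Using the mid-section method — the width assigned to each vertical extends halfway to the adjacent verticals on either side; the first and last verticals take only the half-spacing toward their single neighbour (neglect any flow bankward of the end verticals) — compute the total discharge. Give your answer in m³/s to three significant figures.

w_1 = (9.9 − 0.0)/2 = 4.95 m; q_1 = 0.43 × 0.28 × 4.95 = 0.5960 m³/s
w_2 = (20.9 − 0.0)/2 = 10.45 m; q_2 = 0.56 × 1.03 × 10.45 = 6.028 m³/s
w_3 = (24.9 − 9.9)/2 = 7.5 m; q_3 = 0.58 × 1.21 × 7.5 = 5.264 m³/s
w_4 = (27.3 − 20.9)/2 = 3.2 m; q_4 = 0.41 × 0.85 × 3.2 = 1.115 m³/s
w_5 = (27.3 − 24.9)/2 = 1.2 m; q_5 = 0.36 × 0.33 × 1.2 = 0.1426 m³/s
Q = Σ qᵢ = 13.14 m³/s

13.1 m³/s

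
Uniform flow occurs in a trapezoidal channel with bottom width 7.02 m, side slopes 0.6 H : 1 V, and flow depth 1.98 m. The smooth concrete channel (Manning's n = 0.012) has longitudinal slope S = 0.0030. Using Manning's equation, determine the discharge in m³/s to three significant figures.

92.7 m³/s

A = (b + z·y)·y = (7.02 + 0.6×1.98)×1.98 = 16.25 m²
P = b + 2y√(1+z²) = 7.02 + 2×1.98×√(1+0.6²) = 11.64 m
R = A/P = 16.25/11.64 = 1.396 m
Q = (1/n)·A·R^(2/3)·S^(1/2) = (1/0.012) × 16.25 × 1.396^(2/3) × 0.0030^(1/2) = 92.67 m³/s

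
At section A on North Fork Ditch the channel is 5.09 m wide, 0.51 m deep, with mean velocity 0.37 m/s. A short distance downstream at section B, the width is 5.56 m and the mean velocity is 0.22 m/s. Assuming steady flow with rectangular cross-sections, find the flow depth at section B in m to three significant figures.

0.785 m

Q = A₁V₁ = (5.09×0.51) × 0.37 = 0.9605 m³/s
d₂ = Q/(b₂ V₂) = 0.9605/(5.56×0.22) = 0.7852 m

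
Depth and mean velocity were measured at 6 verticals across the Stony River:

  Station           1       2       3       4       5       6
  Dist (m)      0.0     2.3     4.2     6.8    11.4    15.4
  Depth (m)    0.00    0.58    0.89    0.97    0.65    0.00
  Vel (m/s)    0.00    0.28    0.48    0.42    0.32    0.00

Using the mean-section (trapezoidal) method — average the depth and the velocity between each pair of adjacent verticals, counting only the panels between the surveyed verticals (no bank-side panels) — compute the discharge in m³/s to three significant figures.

3.30 m³/s

Panel 1-2: Δb = 2.3 m, d̄ = (0.00+0.58)/2 = 0.29, v̄ = (0.00+0.28)/2 = 0.14 → q = 2.3×0.29×0.14 = 0.09338 m³/s
Panel 2-3: Δb = 1.9 m, d̄ = (0.58+0.89)/2 = 0.735, v̄ = (0.28+0.48)/2 = 0.38 → q = 1.9×0.735×0.38 = 0.5307 m³/s
Panel 3-4: Δb = 2.6 m, d̄ = (0.89+0.97)/2 = 0.93, v̄ = (0.48+0.42)/2 = 0.45 → q = 2.6×0.93×0.45 = 1.088 m³/s
Panel 4-5: Δb = 4.6 m, d̄ = (0.97+0.65)/2 = 0.81, v̄ = (0.42+0.32)/2 = 0.37 → q = 4.6×0.81×0.37 = 1.379 m³/s
Panel 5-6: Δb = 4 m, d̄ = (0.65+0.00)/2 = 0.325, v̄ = (0.32+0.00)/2 = 0.16 → q = 4×0.325×0.16 = 0.2080 m³/s
Q = Σ q = 3.299 m³/s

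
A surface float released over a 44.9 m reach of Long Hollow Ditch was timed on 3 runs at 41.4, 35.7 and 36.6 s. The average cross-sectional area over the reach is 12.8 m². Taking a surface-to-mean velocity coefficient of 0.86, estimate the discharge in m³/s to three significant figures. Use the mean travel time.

13.0 m³/s

t̄ = (41.4 + 35.7 + 36.6) / 3 = 37.9 s
v_surface = L / t̄ = 44.9 / 37.9 = 1.185 m/s
v_mean = 0.86 × 1.185 = 1.019 m/s
Q = A × v_mean = 12.8 × 1.019 = 13.04 m³/s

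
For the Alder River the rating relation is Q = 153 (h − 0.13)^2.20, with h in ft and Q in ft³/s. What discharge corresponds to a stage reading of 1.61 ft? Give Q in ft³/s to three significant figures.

Q = 153 × (1.61 − 0.13)^2.20 = 153 × 1.48^2.20 = 362.5 ft³/s

362 ft³/s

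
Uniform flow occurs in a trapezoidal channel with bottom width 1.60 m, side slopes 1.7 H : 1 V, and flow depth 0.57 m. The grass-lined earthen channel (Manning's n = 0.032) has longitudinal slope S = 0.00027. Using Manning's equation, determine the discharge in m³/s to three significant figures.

0.395 m³/s

A = (b + z·y)·y = (1.60 + 1.7×0.57)×0.57 = 1.464 m²
P = b + 2y√(1+z²) = 1.60 + 2×0.57×√(1+1.7²) = 3.848 m
R = A/P = 1.464/3.848 = 0.3805 m
Q = (1/n)·A·R^(2/3)·S^(1/2) = (1/0.032) × 1.464 × 0.3805^(2/3) × 0.00027^(1/2) = 0.3948 m³/s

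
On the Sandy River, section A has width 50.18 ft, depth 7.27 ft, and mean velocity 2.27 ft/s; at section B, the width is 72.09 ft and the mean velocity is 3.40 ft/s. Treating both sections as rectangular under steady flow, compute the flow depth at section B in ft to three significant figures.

3.38 ft

Q = A₁V₁ = (50.18×7.27) × 2.27 = 828.1 ft³/s
d₂ = Q/(b₂ V₂) = 828.1/(72.09×3.40) = 3.379 ft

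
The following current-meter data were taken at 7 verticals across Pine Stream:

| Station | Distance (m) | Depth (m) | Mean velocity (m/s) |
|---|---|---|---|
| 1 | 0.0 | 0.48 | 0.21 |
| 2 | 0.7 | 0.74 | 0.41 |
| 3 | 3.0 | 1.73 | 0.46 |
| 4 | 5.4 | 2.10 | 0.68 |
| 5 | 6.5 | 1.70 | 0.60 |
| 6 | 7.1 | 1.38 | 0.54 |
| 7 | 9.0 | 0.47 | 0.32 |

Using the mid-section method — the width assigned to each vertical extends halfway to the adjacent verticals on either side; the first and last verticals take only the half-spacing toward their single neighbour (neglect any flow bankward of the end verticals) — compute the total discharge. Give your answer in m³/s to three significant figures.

w_1 = (0.7 − 0.0)/2 = 0.35 m; q_1 = 0.21 × 0.48 × 0.35 = 0.03528 m³/s
w_2 = (3.0 − 0.0)/2 = 1.5 m; q_2 = 0.41 × 0.74 × 1.5 = 0.4551 m³/s
w_3 = (5.4 − 0.7)/2 = 2.35 m; q_3 = 0.46 × 1.73 × 2.35 = 1.870 m³/s
w_4 = (6.5 − 3.0)/2 = 1.75 m; q_4 = 0.68 × 2.10 × 1.75 = 2.499 m³/s
w_5 = (7.1 − 5.4)/2 = 0.85 m; q_5 = 0.60 × 1.70 × 0.85 = 0.8670 m³/s
w_6 = (9.0 − 6.5)/2 = 1.25 m; q_6 = 0.54 × 1.38 × 1.25 = 0.9315 m³/s
w_7 = (9.0 − 7.1)/2 = 0.95 m; q_7 = 0.32 × 0.47 × 0.95 = 0.1429 m³/s
Q = Σ qᵢ = 6.801 m³/s

6.80 m³/s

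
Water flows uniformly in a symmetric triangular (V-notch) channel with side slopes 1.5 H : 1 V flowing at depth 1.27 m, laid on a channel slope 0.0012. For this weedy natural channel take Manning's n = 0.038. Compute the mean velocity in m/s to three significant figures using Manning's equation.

0.596 m/s

A = z·y² = 1.5×1.27² = 2.419 m²
P = 2y√(1+z²) = 2×1.27×√(1+1.5²) = 4.579 m
R = A/P = 2.419/4.579 = 0.5284 m
Q = (1/n)·A·R^(2/3)·S^(1/2) = (1/0.038) × 2.419 × 0.5284^(2/3) × 0.0012^(1/2) = 1.441 m³/s
V = Q/A = 1.441/2.419 = 0.5958 m/s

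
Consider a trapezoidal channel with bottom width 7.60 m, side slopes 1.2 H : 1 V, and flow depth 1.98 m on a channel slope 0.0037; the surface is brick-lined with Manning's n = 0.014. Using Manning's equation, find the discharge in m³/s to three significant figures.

A = (b + z·y)·y = (7.60 + 1.2×1.98)×1.98 = 19.75 m²
P = b + 2y√(1+z²) = 7.60 + 2×1.98×√(1+1.2²) = 13.79 m
R = A/P = 19.75/13.79 = 1.433 m
Q = (1/n)·A·R^(2/3)·S^(1/2) = (1/0.014) × 19.75 × 1.433^(2/3) × 0.0037^(1/2) = 109.1 m³/s

109 m³/s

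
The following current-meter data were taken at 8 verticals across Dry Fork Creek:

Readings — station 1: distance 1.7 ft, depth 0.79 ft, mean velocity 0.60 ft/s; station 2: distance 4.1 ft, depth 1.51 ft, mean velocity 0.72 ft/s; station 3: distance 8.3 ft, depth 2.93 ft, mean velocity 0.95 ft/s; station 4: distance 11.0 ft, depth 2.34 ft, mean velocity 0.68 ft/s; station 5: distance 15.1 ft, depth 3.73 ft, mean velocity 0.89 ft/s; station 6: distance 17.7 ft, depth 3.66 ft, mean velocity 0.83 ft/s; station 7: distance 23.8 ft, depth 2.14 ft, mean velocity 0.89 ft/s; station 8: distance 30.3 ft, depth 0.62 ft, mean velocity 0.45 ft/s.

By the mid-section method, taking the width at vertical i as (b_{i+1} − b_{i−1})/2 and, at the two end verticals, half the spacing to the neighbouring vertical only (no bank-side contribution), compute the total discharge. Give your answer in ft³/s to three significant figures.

w_1 = (4.1 − 1.7)/2 = 1.2 ft; q_1 = 0.60 × 0.79 × 1.2 = 0.5688 ft³/s
w_2 = (8.3 − 1.7)/2 = 3.3 ft; q_2 = 0.72 × 1.51 × 3.3 = 3.588 ft³/s
w_3 = (11.0 − 4.1)/2 = 3.45 ft; q_3 = 0.95 × 2.93 × 3.45 = 9.603 ft³/s
w_4 = (15.1 − 8.3)/2 = 3.4 ft; q_4 = 0.68 × 2.34 × 3.4 = 5.410 ft³/s
w_5 = (17.7 − 11.0)/2 = 3.35 ft; q_5 = 0.89 × 3.73 × 3.35 = 11.12 ft³/s
w_6 = (23.8 − 15.1)/2 = 4.35 ft; q_6 = 0.83 × 3.66 × 4.35 = 13.21 ft³/s
w_7 = (30.3 − 17.7)/2 = 6.3 ft; q_7 = 0.89 × 2.14 × 6.3 = 12.00 ft³/s
w_8 = (30.3 − 23.8)/2 = 3.25 ft; q_8 = 0.45 × 0.62 × 3.25 = 0.9068 ft³/s
Q = Σ qᵢ = 56.41 ft³/s

56.4 ft³/s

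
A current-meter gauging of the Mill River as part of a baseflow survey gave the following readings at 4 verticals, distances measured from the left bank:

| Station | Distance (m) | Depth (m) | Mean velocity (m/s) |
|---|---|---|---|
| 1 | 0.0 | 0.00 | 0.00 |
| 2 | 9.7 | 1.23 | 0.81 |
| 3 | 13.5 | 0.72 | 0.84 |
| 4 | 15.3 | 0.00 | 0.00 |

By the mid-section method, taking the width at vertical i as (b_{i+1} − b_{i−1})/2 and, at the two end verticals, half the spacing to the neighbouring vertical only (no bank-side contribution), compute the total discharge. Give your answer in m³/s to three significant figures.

w_2 = (13.5 − 0.0)/2 = 6.75 m; q_2 = 0.81 × 1.23 × 6.75 = 6.725 m³/s
w_3 = (15.3 − 9.7)/2 = 2.8 m; q_3 = 0.84 × 0.72 × 2.8 = 1.693 m³/s
Stations 1, 4 contribute zero (depth or velocity is 0).
Q = Σ qᵢ = 8.418 m³/s

8.42 m³/s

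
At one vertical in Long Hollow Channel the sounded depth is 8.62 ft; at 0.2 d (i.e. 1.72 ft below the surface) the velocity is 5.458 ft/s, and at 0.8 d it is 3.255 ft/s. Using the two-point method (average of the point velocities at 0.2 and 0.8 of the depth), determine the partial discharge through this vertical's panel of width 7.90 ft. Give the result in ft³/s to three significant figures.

297 ft³/s

v̄ = (5.458 + 3.255) / 2 = 4.357 ft/s
q = v̄ × d × w = 4.357 × 8.62 × 7.90 = 296.7 ft³/s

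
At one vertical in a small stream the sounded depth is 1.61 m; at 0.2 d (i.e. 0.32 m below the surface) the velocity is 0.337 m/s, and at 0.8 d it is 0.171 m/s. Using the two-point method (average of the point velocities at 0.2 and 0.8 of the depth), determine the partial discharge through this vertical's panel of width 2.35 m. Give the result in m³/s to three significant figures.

v̄ = (0.337 + 0.171) / 2 = 0.2540 m/s
q = v̄ × d × w = 0.2540 × 1.61 × 2.35 = 0.9610 m³/s

0.961 m³/s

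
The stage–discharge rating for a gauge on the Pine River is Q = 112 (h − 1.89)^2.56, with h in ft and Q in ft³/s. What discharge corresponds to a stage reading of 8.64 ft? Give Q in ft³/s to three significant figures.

Q = 112 × (8.64 − 1.89)^2.56 = 112 × 6.75^2.56 = 14870 ft³/s

14900 ft³/s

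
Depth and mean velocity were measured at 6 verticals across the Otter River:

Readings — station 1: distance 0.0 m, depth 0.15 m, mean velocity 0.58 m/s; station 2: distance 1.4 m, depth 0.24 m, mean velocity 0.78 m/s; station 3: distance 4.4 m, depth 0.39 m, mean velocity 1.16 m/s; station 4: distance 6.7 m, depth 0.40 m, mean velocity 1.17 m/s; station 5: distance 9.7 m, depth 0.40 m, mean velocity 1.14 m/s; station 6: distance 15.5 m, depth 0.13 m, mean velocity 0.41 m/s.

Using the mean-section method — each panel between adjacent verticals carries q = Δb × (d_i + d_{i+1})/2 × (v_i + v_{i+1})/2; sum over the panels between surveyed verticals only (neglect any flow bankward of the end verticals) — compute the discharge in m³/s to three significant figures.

4.74 m³/s

Panel 1-2: Δb = 1.4 m, d̄ = (0.15+0.24)/2 = 0.195, v̄ = (0.58+0.78)/2 = 0.68 → q = 1.4×0.195×0.68 = 0.1856 m³/s
Panel 2-3: Δb = 3 m, d̄ = (0.24+0.39)/2 = 0.315, v̄ = (0.78+1.16)/2 = 0.97 → q = 3×0.315×0.97 = 0.9167 m³/s
Panel 3-4: Δb = 2.3 m, d̄ = (0.39+0.40)/2 = 0.395, v̄ = (1.16+1.17)/2 = 1.165 → q = 2.3×0.395×1.165 = 1.058 m³/s
Panel 4-5: Δb = 3 m, d̄ = (0.40+0.40)/2 = 0.4, v̄ = (1.17+1.14)/2 = 1.155 → q = 3×0.4×1.155 = 1.386 m³/s
Panel 5-6: Δb = 5.8 m, d̄ = (0.40+0.13)/2 = 0.265, v̄ = (1.14+0.41)/2 = 0.775 → q = 5.8×0.265×0.775 = 1.191 m³/s
Q = Σ q = 4.738 m³/s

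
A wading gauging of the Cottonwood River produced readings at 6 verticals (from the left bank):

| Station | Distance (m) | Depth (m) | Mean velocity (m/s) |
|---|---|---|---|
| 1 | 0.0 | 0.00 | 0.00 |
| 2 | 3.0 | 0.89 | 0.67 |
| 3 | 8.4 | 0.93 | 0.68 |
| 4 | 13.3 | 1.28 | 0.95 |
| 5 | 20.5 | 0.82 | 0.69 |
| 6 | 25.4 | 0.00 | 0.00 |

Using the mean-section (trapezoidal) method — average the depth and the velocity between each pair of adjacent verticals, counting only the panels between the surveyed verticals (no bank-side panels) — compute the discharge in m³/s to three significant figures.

15.1 m³/s

Panel 1-2: Δb = 3 m, d̄ = (0.00+0.89)/2 = 0.445, v̄ = (0.00+0.67)/2 = 0.335 → q = 3×0.445×0.335 = 0.4472 m³/s
Panel 2-3: Δb = 5.4 m, d̄ = (0.89+0.93)/2 = 0.91, v̄ = (0.67+0.68)/2 = 0.675 → q = 5.4×0.91×0.675 = 3.317 m³/s
Panel 3-4: Δb = 4.9 m, d̄ = (0.93+1.28)/2 = 1.105, v̄ = (0.68+0.95)/2 = 0.815 → q = 4.9×1.105×0.815 = 4.413 m³/s
Panel 4-5: Δb = 7.2 m, d̄ = (1.28+0.82)/2 = 1.05, v̄ = (0.95+0.69)/2 = 0.82 → q = 7.2×1.05×0.82 = 6.199 m³/s
Panel 5-6: Δb = 4.9 m, d̄ = (0.82+0.00)/2 = 0.41, v̄ = (0.69+0.00)/2 = 0.345 → q = 4.9×0.41×0.345 = 0.6931 m³/s
Q = Σ q = 15.07 m³/s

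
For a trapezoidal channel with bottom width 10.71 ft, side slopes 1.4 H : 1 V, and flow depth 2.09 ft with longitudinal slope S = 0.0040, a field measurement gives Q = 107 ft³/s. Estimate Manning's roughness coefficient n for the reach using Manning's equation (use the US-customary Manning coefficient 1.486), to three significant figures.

A = (b + z·y)·y = (10.71 + 1.4×2.09)×2.09 = 28.50 ft²
P = b + 2y√(1+z²) = 10.71 + 2×2.09×√(1+1.4²) = 17.90 ft
R = A/P = 28.50/17.90 = 1.592 ft
n = (1.486/Q)·A·R^(2/3)·S^(1/2) = (1.486/107) × 28.50 × 1.363 × 0.06325 = 0.03413

0.0341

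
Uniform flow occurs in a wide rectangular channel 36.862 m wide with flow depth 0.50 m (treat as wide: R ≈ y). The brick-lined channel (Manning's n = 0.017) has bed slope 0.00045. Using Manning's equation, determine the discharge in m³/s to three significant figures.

A = b·y = 36.862 × 0.50 = 18.43 m²
Wide channel: R ≈ y = 0.50 m
Q = (1/n)·A·R^(2/3)·S^(1/2) = (1/0.017) × 18.43 × 0.5000^(2/3) × 0.00045^(1/2) = 14.49 m³/s

14.5 m³/s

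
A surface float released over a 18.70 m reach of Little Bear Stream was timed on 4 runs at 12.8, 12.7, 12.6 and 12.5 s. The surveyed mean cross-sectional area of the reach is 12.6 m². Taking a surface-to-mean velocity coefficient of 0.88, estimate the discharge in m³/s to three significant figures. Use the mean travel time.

t̄ = (12.8 + 12.7 + 12.6 + 12.5) / 4 = 12.65 s
v_surface = L / t̄ = 18.70 / 12.65 = 1.478 m/s
v_mean = 0.88 × 1.478 = 1.301 m/s
Q = A × v_mean = 12.6 × 1.301 = 16.39 m³/s

16.4 m³/s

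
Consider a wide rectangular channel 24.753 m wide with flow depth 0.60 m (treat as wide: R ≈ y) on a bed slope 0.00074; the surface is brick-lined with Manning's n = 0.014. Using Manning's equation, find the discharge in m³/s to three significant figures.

20.5 m³/s

A = b·y = 24.753 × 0.60 = 14.85 m²
Wide channel: R ≈ y = 0.60 m
Q = (1/n)·A·R^(2/3)·S^(1/2) = (1/0.014) × 14.85 × 0.6000^(2/3) × 0.00074^(1/2) = 20.53 m³/s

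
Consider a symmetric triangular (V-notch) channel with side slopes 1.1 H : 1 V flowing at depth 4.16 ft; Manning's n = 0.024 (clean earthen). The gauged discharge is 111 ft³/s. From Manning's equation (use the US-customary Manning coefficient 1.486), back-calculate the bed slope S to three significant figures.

0.00499

A = z·y² = 1.1×4.16² = 19.04 ft²
P = 2y√(1+z²) = 2×4.16×√(1+1.1²) = 12.37 ft
R = A/P = 19.04/12.37 = 1.539 ft
S = (Q·n / (1.486·A·R^(2/3)))² = (111×0.024 / (1.486×19.04×1.333))² = 0.004991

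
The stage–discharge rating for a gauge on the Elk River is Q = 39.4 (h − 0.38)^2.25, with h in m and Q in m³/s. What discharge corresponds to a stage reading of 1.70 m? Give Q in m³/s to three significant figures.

Q = 39.4 × (1.70 − 0.38)^2.25 = 39.4 × 1.32^2.25 = 73.58 m³/s

73.6 m³/s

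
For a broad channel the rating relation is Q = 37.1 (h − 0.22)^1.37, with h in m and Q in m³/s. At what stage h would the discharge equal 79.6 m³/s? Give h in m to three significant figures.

h − h₀ = (Q/C)^(1/b) = (79.6/37.1)^(1/1.37) = 1.746 m
h = 0.22 + 1.746 = 1.966 m

1.97 m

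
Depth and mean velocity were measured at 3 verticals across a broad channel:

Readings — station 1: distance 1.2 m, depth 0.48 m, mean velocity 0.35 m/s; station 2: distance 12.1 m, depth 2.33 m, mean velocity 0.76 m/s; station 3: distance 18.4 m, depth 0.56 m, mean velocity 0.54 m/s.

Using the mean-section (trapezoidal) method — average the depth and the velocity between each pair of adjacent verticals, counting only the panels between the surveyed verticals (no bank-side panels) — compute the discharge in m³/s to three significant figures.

14.4 m³/s

Panel 1-2: Δb = 10.9 m, d̄ = (0.48+2.33)/2 = 1.405, v̄ = (0.35+0.76)/2 = 0.555 → q = 10.9×1.405×0.555 = 8.500 m³/s
Panel 2-3: Δb = 6.3 m, d̄ = (2.33+0.56)/2 = 1.445, v̄ = (0.76+0.54)/2 = 0.65 → q = 6.3×1.445×0.65 = 5.917 m³/s
Q = Σ q = 14.42 m³/s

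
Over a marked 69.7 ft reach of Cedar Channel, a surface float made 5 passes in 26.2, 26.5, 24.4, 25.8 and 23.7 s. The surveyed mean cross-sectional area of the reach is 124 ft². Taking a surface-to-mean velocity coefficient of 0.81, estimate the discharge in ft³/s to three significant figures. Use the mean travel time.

276 ft³/s

t̄ = (26.2 + 26.5 + 24.4 + 25.8 + 23.7) / 5 = 25.32 s
v_surface = L / t̄ = 69.7 / 25.32 = 2.753 ft/s
v_mean = 0.81 × 2.753 = 2.230 ft/s
Q = A × v_mean = 124 × 2.230 = 276.5 ft³/s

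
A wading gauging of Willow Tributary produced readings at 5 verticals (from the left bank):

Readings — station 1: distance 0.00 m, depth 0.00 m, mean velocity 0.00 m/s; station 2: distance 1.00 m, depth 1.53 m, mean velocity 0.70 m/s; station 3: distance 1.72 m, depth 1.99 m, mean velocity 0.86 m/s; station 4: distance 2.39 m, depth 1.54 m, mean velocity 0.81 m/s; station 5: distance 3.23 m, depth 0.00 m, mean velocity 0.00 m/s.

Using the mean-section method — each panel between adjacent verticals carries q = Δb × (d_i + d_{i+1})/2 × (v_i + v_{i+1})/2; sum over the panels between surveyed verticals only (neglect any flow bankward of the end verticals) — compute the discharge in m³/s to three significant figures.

Panel 1-2: Δb = 1 m, d̄ = (0.00+1.53)/2 = 0.765, v̄ = (0.00+0.70)/2 = 0.35 → q = 1×0.765×0.35 = 0.2678 m³/s
Panel 2-3: Δb = 0.72 m, d̄ = (1.53+1.99)/2 = 1.76, v̄ = (0.70+0.86)/2 = 0.78 → q = 0.72×1.76×0.78 = 0.9884 m³/s
Panel 3-4: Δb = 0.67 m, d̄ = (1.99+1.54)/2 = 1.765, v̄ = (0.86+0.81)/2 = 0.835 → q = 0.67×1.765×0.835 = 0.9874 m³/s
Panel 4-5: Δb = 0.84 m, d̄ = (1.54+0.00)/2 = 0.77, v̄ = (0.81+0.00)/2 = 0.405 → q = 0.84×0.77×0.405 = 0.2620 m³/s
Q = Σ q = 2.506 m³/s

2.51 m³/s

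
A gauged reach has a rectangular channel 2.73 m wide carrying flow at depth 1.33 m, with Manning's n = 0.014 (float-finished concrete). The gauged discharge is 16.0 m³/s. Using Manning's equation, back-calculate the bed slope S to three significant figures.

0.00645

A = b·y = 2.73 × 1.33 = 3.631 m²
P = b + 2y = 2.73 + 2×1.33 = 5.390 m
R = A/P = 3.631/5.390 = 0.6736 m
S = (Q·n / (1·A·R^(2/3)))² = (16.0×0.014 / (1×3.631×0.7685))² = 0.006445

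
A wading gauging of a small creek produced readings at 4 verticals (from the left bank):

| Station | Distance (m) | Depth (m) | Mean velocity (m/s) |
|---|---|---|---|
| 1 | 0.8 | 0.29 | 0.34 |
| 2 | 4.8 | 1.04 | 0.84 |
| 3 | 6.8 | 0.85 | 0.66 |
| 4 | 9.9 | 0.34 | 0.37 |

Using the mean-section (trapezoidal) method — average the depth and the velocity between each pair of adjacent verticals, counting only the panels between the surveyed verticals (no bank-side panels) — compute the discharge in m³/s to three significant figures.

Panel 1-2: Δb = 4 m, d̄ = (0.29+1.04)/2 = 0.665, v̄ = (0.34+0.84)/2 = 0.59 → q = 4×0.665×0.59 = 1.569 m³/s
Panel 2-3: Δb = 2 m, d̄ = (1.04+0.85)/2 = 0.945, v̄ = (0.84+0.66)/2 = 0.75 → q = 2×0.945×0.75 = 1.418 m³/s
Panel 3-4: Δb = 3.1 m, d̄ = (0.85+0.34)/2 = 0.595, v̄ = (0.66+0.37)/2 = 0.515 → q = 3.1×0.595×0.515 = 0.9499 m³/s
Q = Σ q = 3.937 m³/s

3.94 m³/s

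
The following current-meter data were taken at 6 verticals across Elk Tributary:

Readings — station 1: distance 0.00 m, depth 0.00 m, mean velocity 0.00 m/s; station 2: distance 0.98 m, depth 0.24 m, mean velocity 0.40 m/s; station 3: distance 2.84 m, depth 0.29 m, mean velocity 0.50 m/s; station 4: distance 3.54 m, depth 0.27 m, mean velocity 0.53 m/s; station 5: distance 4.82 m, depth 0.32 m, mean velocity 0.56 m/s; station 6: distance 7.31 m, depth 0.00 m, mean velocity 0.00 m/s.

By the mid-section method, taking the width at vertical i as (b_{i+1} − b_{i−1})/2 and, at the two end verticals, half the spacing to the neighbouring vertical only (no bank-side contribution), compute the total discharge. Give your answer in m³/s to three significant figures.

0.801 m³/s

w_2 = (2.84 − 0.00)/2 = 1.42 m; q_2 = 0.40 × 0.24 × 1.42 = 0.1363 m³/s
w_3 = (3.54 − 0.98)/2 = 1.28 m; q_3 = 0.50 × 0.29 × 1.28 = 0.1856 m³/s
w_4 = (4.82 − 2.84)/2 = 0.99 m; q_4 = 0.53 × 0.27 × 0.99 = 0.1417 m³/s
w_5 = (7.31 − 3.54)/2 = 1.885 m; q_5 = 0.56 × 0.32 × 1.885 = 0.3378 m³/s
Stations 1, 6 contribute zero (depth or velocity is 0).
Q = Σ qᵢ = 0.8014 m³/s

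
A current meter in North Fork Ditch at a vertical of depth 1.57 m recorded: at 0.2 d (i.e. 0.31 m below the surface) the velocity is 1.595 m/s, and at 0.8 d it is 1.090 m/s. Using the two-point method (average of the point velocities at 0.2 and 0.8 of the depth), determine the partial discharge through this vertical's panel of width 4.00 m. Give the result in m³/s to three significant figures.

8.43 m³/s

v̄ = (1.595 + 1.090) / 2 = 1.343 m/s
q = v̄ × d × w = 1.343 × 1.57 × 4.00 = 8.431 m³/s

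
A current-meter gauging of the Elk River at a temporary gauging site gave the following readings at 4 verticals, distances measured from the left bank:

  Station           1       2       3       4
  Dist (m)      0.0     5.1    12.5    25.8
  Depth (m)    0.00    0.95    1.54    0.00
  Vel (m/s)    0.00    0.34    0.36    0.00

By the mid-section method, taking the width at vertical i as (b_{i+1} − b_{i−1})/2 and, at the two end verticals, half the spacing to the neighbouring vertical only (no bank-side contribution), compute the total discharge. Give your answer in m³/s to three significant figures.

7.76 m³/s

w_2 = (12.5 − 0.0)/2 = 6.25 m; q_2 = 0.34 × 0.95 × 6.25 = 2.019 m³/s
w_3 = (25.8 − 5.1)/2 = 10.35 m; q_3 = 0.36 × 1.54 × 10.35 = 5.738 m³/s
Stations 1, 4 contribute zero (depth or velocity is 0).
Q = Σ qᵢ = 7.757 m³/s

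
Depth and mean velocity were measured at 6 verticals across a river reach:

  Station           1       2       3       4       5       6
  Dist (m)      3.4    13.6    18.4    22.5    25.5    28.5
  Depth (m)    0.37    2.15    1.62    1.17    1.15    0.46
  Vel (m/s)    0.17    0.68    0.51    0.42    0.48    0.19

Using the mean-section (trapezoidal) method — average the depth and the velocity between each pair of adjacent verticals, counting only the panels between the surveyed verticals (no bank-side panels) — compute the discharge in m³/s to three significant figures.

15.9 m³/s

Panel 1-2: Δb = 10.2 m, d̄ = (0.37+2.15)/2 = 1.26, v̄ = (0.17+0.68)/2 = 0.425 → q = 10.2×1.26×0.425 = 5.462 m³/s
Panel 2-3: Δb = 4.8 m, d̄ = (2.15+1.62)/2 = 1.885, v̄ = (0.68+0.51)/2 = 0.595 → q = 4.8×1.885×0.595 = 5.384 m³/s
Panel 3-4: Δb = 4.1 m, d̄ = (1.62+1.17)/2 = 1.395, v̄ = (0.51+0.42)/2 = 0.465 → q = 4.1×1.395×0.465 = 2.660 m³/s
Panel 4-5: Δb = 3 m, d̄ = (1.17+1.15)/2 = 1.16, v̄ = (0.42+0.48)/2 = 0.45 → q = 3×1.16×0.45 = 1.566 m³/s
Panel 5-6: Δb = 3 m, d̄ = (1.15+0.46)/2 = 0.805, v̄ = (0.48+0.19)/2 = 0.335 → q = 3×0.805×0.335 = 0.8090 m³/s
Q = Σ q = 15.88 m³/s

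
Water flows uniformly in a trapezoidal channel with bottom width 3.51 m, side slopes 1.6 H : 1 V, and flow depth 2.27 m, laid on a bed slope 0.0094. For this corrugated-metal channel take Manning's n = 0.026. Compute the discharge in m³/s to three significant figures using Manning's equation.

A = (b + z·y)·y = (3.51 + 1.6×2.27)×2.27 = 16.21 m²
P = b + 2y√(1+z²) = 3.51 + 2×2.27×√(1+1.6²) = 12.08 m
R = A/P = 16.21/12.08 = 1.343 m
Q = (1/n)·A·R^(2/3)·S^(1/2) = (1/0.026) × 16.21 × 1.343^(2/3) × 0.0094^(1/2) = 73.57 m³/s

73.6 m³/s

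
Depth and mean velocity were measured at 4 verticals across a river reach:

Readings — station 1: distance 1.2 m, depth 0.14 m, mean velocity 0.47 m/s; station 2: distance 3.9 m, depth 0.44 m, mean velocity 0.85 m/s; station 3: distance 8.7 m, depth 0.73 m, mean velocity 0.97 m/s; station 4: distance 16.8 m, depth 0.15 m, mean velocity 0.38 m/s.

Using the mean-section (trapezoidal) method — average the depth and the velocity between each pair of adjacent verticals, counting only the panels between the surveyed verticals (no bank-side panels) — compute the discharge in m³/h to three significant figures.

Panel 1-2: Δb = 2.7 m, d̄ = (0.14+0.44)/2 = 0.29, v̄ = (0.47+0.85)/2 = 0.66 → q = 2.7×0.29×0.66 = 0.5168 m³/s
Panel 2-3: Δb = 4.8 m, d̄ = (0.44+0.73)/2 = 0.585, v̄ = (0.85+0.97)/2 = 0.91 → q = 4.8×0.585×0.91 = 2.555 m³/s
Panel 3-4: Δb = 8.1 m, d̄ = (0.73+0.15)/2 = 0.44, v̄ = (0.97+0.38)/2 = 0.675 → q = 8.1×0.44×0.675 = 2.406 m³/s
Q = Σ q = 5.478 m³/s
= 5.478 × 3600 = 19720 m³/h

19700 m³/h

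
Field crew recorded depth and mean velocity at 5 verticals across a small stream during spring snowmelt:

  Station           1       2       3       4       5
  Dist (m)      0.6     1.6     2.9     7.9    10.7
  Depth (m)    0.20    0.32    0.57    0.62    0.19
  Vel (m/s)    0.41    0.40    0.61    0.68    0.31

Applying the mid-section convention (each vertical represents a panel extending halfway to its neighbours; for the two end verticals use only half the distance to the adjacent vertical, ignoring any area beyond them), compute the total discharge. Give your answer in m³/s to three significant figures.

3.01 m³/s

w_1 = (1.6 − 0.6)/2 = 0.5 m; q_1 = 0.41 × 0.20 × 0.5 = 0.04100 m³/s
w_2 = (2.9 − 0.6)/2 = 1.15 m; q_2 = 0.40 × 0.32 × 1.15 = 0.1472 m³/s
w_3 = (7.9 − 1.6)/2 = 3.15 m; q_3 = 0.61 × 0.57 × 3.15 = 1.095 m³/s
w_4 = (10.7 − 2.9)/2 = 3.9 m; q_4 = 0.68 × 0.62 × 3.9 = 1.644 m³/s
w_5 = (10.7 − 7.9)/2 = 1.4 m; q_5 = 0.31 × 0.19 × 1.4 = 0.08246 m³/s
Q = Σ qᵢ = 3.010 m³/s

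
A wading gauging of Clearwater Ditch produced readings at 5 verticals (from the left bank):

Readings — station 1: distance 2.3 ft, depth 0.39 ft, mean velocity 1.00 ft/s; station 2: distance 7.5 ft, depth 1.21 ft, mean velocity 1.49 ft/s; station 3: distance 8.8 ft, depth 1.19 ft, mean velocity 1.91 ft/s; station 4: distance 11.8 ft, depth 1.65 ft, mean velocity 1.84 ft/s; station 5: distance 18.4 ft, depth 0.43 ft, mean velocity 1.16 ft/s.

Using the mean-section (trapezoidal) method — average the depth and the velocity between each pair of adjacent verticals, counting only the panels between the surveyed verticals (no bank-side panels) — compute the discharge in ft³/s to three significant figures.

Panel 1-2: Δb = 5.2 ft, d̄ = (0.39+1.21)/2 = 0.8, v̄ = (1.00+1.49)/2 = 1.245 → q = 5.2×0.8×1.245 = 5.179 ft³/s
Panel 2-3: Δb = 1.3 ft, d̄ = (1.21+1.19)/2 = 1.2, v̄ = (1.49+1.91)/2 = 1.7 → q = 1.3×1.2×1.7 = 2.652 ft³/s
Panel 3-4: Δb = 3 ft, d̄ = (1.19+1.65)/2 = 1.42, v̄ = (1.91+1.84)/2 = 1.875 → q = 3×1.42×1.875 = 7.988 ft³/s
Panel 4-5: Δb = 6.6 ft, d̄ = (1.65+0.43)/2 = 1.04, v̄ = (1.84+1.16)/2 = 1.5 → q = 6.6×1.04×1.5 = 10.30 ft³/s
Q = Σ q = 26.11 ft³/s

26.1 ft³/s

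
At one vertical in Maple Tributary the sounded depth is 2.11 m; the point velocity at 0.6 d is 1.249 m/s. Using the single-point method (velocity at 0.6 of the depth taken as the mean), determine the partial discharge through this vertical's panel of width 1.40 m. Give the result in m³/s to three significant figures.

v̄ = v₀.₆ = 1.249 m/s
q = v̄ × d × w = 1.249 × 2.11 × 1.40 = 3.690 m³/s

3.69 m³/s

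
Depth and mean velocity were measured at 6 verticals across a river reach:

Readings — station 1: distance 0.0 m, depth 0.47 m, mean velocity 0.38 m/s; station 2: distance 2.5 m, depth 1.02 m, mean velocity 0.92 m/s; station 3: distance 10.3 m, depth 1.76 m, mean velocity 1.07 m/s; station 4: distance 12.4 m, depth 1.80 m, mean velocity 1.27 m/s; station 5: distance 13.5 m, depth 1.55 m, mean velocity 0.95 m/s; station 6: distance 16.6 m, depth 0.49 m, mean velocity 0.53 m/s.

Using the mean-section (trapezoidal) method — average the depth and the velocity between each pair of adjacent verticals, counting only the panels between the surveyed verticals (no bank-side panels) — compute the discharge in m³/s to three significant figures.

20.8 m³/s

Panel 1-2: Δb = 2.5 m, d̄ = (0.47+1.02)/2 = 0.745, v̄ = (0.38+0.92)/2 = 0.65 → q = 2.5×0.745×0.65 = 1.211 m³/s
Panel 2-3: Δb = 7.8 m, d̄ = (1.02+1.76)/2 = 1.39, v̄ = (0.92+1.07)/2 = 0.995 → q = 7.8×1.39×0.995 = 10.79 m³/s
Panel 3-4: Δb = 2.1 m, d̄ = (1.76+1.80)/2 = 1.78, v̄ = (1.07+1.27)/2 = 1.17 → q = 2.1×1.78×1.17 = 4.373 m³/s
Panel 4-5: Δb = 1.1 m, d̄ = (1.80+1.55)/2 = 1.675, v̄ = (1.27+0.95)/2 = 1.11 → q = 1.1×1.675×1.11 = 2.045 m³/s
Panel 5-6: Δb = 3.1 m, d̄ = (1.55+0.49)/2 = 1.02, v̄ = (0.95+0.53)/2 = 0.74 → q = 3.1×1.02×0.74 = 2.340 m³/s
Q = Σ q = 20.76 m³/s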